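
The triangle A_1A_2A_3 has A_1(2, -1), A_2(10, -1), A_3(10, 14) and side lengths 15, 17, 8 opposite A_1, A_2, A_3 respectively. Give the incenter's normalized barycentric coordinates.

(3/8, 17/40, 1/5)

The incenter has barycentric coordinates proportional to the opposite side lengths: (15 : 17 : 8).
Normalizing by 15+17+8 = 40 gives (3/8, 17/40, 1/5).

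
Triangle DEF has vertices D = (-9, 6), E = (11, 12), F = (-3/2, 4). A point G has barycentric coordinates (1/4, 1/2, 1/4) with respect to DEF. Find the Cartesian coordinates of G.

(23/8, 17/2)

G = (1/4)·D + (1/2)·E + (1/4)·F.
x-coordinate: (1/4)·(-9) + (1/2)·11 + (1/4)·(-3/2) = 23/8.
y-coordinate: (1/4)·6 + (1/2)·12 + (1/4)·4 = 17/2.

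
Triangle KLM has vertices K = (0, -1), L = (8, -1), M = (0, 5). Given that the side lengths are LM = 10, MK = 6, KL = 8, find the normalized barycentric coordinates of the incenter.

The incenter has barycentric coordinates proportional to the opposite side lengths: (10 : 6 : 8).
Normalizing by 10+6+8 = 24 gives (5/12, 1/4, 1/3).

(5/12, 1/4, 1/3)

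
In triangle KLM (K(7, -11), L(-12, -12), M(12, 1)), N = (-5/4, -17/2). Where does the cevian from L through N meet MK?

Barycentric coordinates of N with respect to KLM: (1/4, 1/2, 1/4).
On side MK the L-coordinate is zero; dropping N's L-weight 1/2 and renormalizing the remaining 1/4 : 1/4 gives weights 1/2, 1/2 on M, K.
J = (1/2)·(12, 1) + (1/2)·(7, -11) = (19/2, -5).

(19/2, -5)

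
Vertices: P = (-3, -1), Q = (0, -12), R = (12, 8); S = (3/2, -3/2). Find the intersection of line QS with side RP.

(2, 2)

Barycentric coordinates of S with respect to PQR: (1/2, 1/4, 1/4).
On side RP the Q-coordinate is zero; dropping S's Q-weight 1/4 and renormalizing the remaining 1/4 : 1/2 gives weights 1/3, 2/3 on R, P.
T = (1/3)·(12, 8) + (2/3)·(-3, -1) = (2, 2).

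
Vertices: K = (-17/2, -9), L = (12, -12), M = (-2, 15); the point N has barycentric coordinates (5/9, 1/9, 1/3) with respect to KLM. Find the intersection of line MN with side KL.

(-61/12, -19/2)

Line MN meets KL where the M-coordinate vanishes; zeroing N's M-weight and renormalizing leaves K, L-weights 5/9 : 1/9 → (5/6, 1/6).
So J = (5/6)·K + (1/6)·L = (-61/12, -19/2).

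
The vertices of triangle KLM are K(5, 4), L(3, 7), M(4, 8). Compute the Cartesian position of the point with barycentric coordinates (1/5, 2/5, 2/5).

(19/5, 34/5)

N = (1/5)·K + (2/5)·L + (2/5)·M.
x-coordinate: (1/5)·5 + (2/5)·3 + (2/5)·4 = 19/5.
y-coordinate: (1/5)·4 + (2/5)·7 + (2/5)·8 = 34/5.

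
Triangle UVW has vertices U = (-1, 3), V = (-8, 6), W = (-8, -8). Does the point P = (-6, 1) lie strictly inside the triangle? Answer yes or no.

yes

Barycentric coordinates of P: (2/7, 41/98, 29/98).
The three coordinates are positive, positive, positive; a point is interior exactly when all three are positive.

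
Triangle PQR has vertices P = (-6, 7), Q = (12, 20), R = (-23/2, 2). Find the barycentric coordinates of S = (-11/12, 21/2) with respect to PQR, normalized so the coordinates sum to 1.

(1/2, 1/3, 1/6)

Signed area of the reference triangle: [PQR] = ½·((-6)·(20−2) + 12·(2−7) + (-23/2)·(7−20)) = ½·(-108 − 60 + 299/2) = -37/4.
[SQR] = ½·((-11/12)·(20−2) + 12·(2−(21/2)) + (-23/2)·(21/2−20)) = ½·(-33/2 − 102 + 437/4) = -37/8, so the P-coordinate is (-37/8)/(-37/4) = 1/2.
[PSR] = ½·((-6)·(21/2−2) + (-11/12)·(2−7) + (-23/2)·(7−(21/2))) = ½·(-51 + 55/12 + 161/4) = -37/12, so the Q-coordinate is 1/3.
[PQS] = ½·((-6)·(20−(21/2)) + 12·(21/2−7) + (-11/12)·(7−20)) = ½·(-57 + 42 + 143/12) = -37/24, so the R-coordinate is 1/6.
Check: 1/2 + 1/3 + 1/6 = 1.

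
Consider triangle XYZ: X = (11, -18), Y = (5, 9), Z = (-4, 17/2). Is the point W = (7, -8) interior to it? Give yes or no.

yes

Barycentric coordinates of W: (77/123, 22/123, 8/41).
The three coordinates are positive, positive, positive; a point is interior exactly when all three are positive.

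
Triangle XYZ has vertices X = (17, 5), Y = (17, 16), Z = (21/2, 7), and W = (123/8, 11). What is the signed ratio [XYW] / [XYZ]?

[XYZ] = ½·(17·(16−7) + 17·(7−5) + (21/2)·(5−16)) = ½·(153 + 34 − 231/2) = 143/4.
[XYW] = ½·(17·(16−11) + 17·(11−5) + (123/8)·(5−16)) = ½·(85 + 102 − 1353/8) = 143/16, so the ratio is (143/16)/(143/4) = 1/4.

1/4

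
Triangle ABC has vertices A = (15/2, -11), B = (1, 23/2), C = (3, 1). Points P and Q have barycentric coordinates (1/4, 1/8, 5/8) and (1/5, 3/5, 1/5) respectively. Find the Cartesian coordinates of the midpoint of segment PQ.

(263/80, 337/160)

Barycentric coordinates of the midpoint are the average: (9/40, 29/80, 33/80).
Converting: (9/40)·A + (29/80)·B + (33/80)·C = (263/80, 337/160).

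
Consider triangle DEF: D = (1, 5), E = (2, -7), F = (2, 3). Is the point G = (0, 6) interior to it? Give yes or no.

no

Barycentric coordinates of G: (2, 1/10, -11/10).
The three coordinates are positive, positive, negative; a point is interior exactly when all three are positive.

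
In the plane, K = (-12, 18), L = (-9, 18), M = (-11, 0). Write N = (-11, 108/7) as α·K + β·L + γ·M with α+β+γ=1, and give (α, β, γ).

(4/7, 2/7, 1/7)

Signed area of the reference triangle: [KLM] = ½·((-12)·(18−0) + (-9)·(0−18) + (-11)·(18−18)) = ½·(-216 + 162 + 0) = -27.
[NLM] = ½·((-11)·(18−0) + (-9)·(0−(108/7)) + (-11)·(108/7−18)) = ½·(-198 + 972/7 + 198/7) = -108/7, so the K-coordinate is (-108/7)/(-27) = 4/7.
[KNM] = ½·((-12)·(108/7−0) + (-11)·(0−18) + (-11)·(18−(108/7))) = ½·(-1296/7 + 198 − 198/7) = -54/7, so the L-coordinate is 2/7.
[KLN] = ½·((-12)·(18−(108/7)) + (-9)·(108/7−18) + (-11)·(18−18)) = ½·(-216/7 + 162/7 + 0) = -27/7, so the M-coordinate is 1/7.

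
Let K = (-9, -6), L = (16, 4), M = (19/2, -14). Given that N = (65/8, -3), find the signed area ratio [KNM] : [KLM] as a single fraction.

[KLM] = ½·((-9)·(4−(-14)) + 16·(-14−(-6)) + (19/2)·(-6−4)) = ½·(-162 − 128 − 95) = -385/2.
[KNM] = ½·((-9)·(-3−(-14)) + (65/8)·(-14−(-6)) + (19/2)·(-6−(-3))) = ½·(-99 − 65 − 57/2) = -385/4, so the ratio is (-385/4)/(-385/2) = 1/2.

1/2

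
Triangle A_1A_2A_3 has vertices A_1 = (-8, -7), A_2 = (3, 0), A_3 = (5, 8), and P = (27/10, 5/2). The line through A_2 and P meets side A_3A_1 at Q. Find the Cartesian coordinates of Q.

Barycentric coordinates of P with respect to A_1A_2A_3: (1/10, 1/2, 2/5).
On side A_3A_1 the A_2-coordinate is zero; dropping P's A_2-weight 1/2 and renormalizing the remaining 2/5 : 1/10 gives weights 4/5, 1/5 on A_3, A_1.
Q = (4/5)·(5, 8) + (1/5)·(-8, -7) = (12/5, 5).

(12/5, 5)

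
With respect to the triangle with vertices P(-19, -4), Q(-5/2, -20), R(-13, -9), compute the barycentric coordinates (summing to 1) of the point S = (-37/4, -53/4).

Signed area of the reference triangle: [PQR] = ½·((-19)·(-20−(-9)) + (-5/2)·(-9−(-4)) + (-13)·(-4−(-20))) = ½·(209 + 25/2 − 208) = 27/4.
[SQR] = ½·((-37/4)·(-20−(-9)) + (-5/2)·(-9−(-53/4)) + (-13)·(-53/4−(-20))) = ½·(407/4 − 85/8 − 351/4) = 27/16, so the P-coordinate is (27/16)/(27/4) = 1/4.
[PSR] = ½·((-19)·(-53/4−(-9)) + (-37/4)·(-9−(-4)) + (-13)·(-4−(-53/4))) = ½·(323/4 + 185/4 − 481/4) = 27/8, so the Q-coordinate is 1/2.
[PQS] = ½·((-19)·(-20−(-53/4)) + (-5/2)·(-53/4−(-4)) + (-37/4)·(-4−(-20))) = ½·(513/4 + 185/8 − 148) = 27/16, so the R-coordinate is 1/4.
Check: 1/4 + 1/2 + 1/4 = 1.

(1/4, 1/2, 1/4)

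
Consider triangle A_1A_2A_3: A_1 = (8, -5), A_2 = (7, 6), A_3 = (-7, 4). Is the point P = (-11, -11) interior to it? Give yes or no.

no

Barycentric coordinates of P: (101/78, -87/52, 215/156).
The three coordinates are positive, negative, positive; a point is interior exactly when all three are positive.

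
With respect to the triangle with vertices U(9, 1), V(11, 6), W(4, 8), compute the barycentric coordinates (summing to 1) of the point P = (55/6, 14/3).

(1/3, 1/2, 1/6)

Signed area of the reference triangle: [UVW] = ½·(9·(6−8) + 11·(8−1) + 4·(1−6)) = ½·(-18 + 77 − 20) = 39/2.
[PVW] = ½·((55/6)·(6−8) + 11·(8−(14/3)) + 4·(14/3−6)) = ½·(-55/3 + 110/3 − 16/3) = 13/2, so the U-coordinate is (13/2)/(39/2) = 1/3.
[UPW] = ½·(9·(14/3−8) + (55/6)·(8−1) + 4·(1−(14/3))) = ½·(-30 + 385/6 − 44/3) = 39/4, so the V-coordinate is 1/2.
[UVP] = ½·(9·(6−(14/3)) + 11·(14/3−1) + (55/6)·(1−6)) = ½·(12 + 121/3 − 275/6) = 13/4, so the W-coordinate is 1/6.
Check: 1/3 + 1/2 + 1/6 = 1.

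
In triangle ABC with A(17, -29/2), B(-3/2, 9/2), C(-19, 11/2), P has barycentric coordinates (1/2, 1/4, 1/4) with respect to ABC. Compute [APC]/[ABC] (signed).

1/4

The signed ratio [APC]/[ABC] equals the barycentric coordinate of P at vertex B, which is 1/4.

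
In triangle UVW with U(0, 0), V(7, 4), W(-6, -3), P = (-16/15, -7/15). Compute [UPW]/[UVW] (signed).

2/15

[UVW] = ½·(0·(4−(-3)) + 7·(-3−0) + (-6)·(0−4)) = ½·(0 − 21 + 24) = 3/2.
[UPW] = ½·(0·(-7/15−(-3)) + (-16/15)·(-3−0) + (-6)·(0−(-7/15))) = ½·(0 + 16/5 − 14/5) = 1/5, so the ratio is (1/5)/(3/2) = 2/15.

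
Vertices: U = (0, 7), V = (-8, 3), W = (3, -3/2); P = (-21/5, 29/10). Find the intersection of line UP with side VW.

(-21/4, 15/8)

Barycentric coordinates of P with respect to UVW: (1/5, 3/5, 1/5).
On side VW the U-coordinate is zero; dropping P's U-weight 1/5 and renormalizing the remaining 3/5 : 1/5 gives weights 3/4, 1/4 on V, W.
Q = (3/4)·(-8, 3) + (1/4)·(3, -3/2) = (-21/4, 15/8).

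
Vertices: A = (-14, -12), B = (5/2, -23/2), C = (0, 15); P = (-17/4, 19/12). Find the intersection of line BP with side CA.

(-28/5, 21/5)

Barycentric coordinates of P with respect to ABC: (1/3, 1/6, 1/2).
On side CA the B-coordinate is zero; dropping P's B-weight 1/6 and renormalizing the remaining 1/2 : 1/3 gives weights 3/5, 2/5 on C, A.
Q = (3/5)·(0, 15) + (2/5)·(-14, -12) = (-28/5, 21/5).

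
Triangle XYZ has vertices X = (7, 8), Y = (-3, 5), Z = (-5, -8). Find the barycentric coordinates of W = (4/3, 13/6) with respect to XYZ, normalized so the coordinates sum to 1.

Signed area of the reference triangle: [XYZ] = ½·(7·(5−(-8)) + (-3)·(-8−8) + (-5)·(8−5)) = ½·(91 + 48 − 15) = 62.
[WYZ] = ½·((4/3)·(5−(-8)) + (-3)·(-8−(13/6)) + (-5)·(13/6−5)) = ½·(52/3 + 61/2 + 85/6) = 31, so the X-coordinate is 31/62 = 1/2.
[XWZ] = ½·(7·(13/6−(-8)) + (4/3)·(-8−8) + (-5)·(8−(13/6))) = ½·(427/6 − 64/3 − 175/6) = 31/3, so the Y-coordinate is 1/6.
[XYW] = ½·(7·(5−(13/6)) + (-3)·(13/6−8) + (4/3)·(8−5)) = ½·(119/6 + 35/2 + 4) = 62/3, so the Z-coordinate is 1/3.

(1/2, 1/6, 1/3)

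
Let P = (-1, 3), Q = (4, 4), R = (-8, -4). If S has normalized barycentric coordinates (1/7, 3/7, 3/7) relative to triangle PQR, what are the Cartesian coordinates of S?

S = (1/7)·P + (3/7)·Q + (3/7)·R.
x-coordinate: (1/7)·(-1) + (3/7)·4 + (3/7)·(-8) = -13/7.
y-coordinate: (1/7)·3 + (3/7)·4 + (3/7)·(-4) = 3/7.

(-13/7, 3/7)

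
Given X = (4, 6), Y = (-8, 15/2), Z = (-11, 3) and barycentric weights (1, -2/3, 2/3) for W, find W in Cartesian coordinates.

W = 1·X + (-2/3)·Y + (2/3)·Z.
x-coordinate: 1·4 + (-2/3)·(-8) + (2/3)·(-11) = 2.
y-coordinate: 1·6 + (-2/3)·(15/2) + (2/3)·3 = 3.

(2, 3)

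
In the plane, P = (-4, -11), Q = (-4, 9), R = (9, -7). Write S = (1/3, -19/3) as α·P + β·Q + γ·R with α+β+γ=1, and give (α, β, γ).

(1/2, 1/6, 1/3)

Signed area of the reference triangle: [PQR] = ½·((-4)·(9−(-7)) + (-4)·(-7−(-11)) + 9·(-11−9)) = ½·(-64 − 16 − 180) = -130.
[SQR] = ½·((1/3)·(9−(-7)) + (-4)·(-7−(-19/3)) + 9·(-19/3−9)) = ½·(16/3 + 8/3 − 138) = -65, so the P-coordinate is (-65)/(-130) = 1/2.
[PSR] = ½·((-4)·(-19/3−(-7)) + (1/3)·(-7−(-11)) + 9·(-11−(-19/3))) = ½·(-8/3 + 4/3 − 42) = -65/3, so the Q-coordinate is 1/6.
[PQS] = ½·((-4)·(9−(-19/3)) + (-4)·(-19/3−(-11)) + (1/3)·(-11−9)) = ½·(-184/3 − 56/3 − 20/3) = -130/3, so the R-coordinate is 1/3.
Check: 1/2 + 1/6 + 1/3 = 1.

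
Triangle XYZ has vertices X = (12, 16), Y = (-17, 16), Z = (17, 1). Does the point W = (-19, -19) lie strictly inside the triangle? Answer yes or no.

no

Barycentric coordinates of W: (-244/87, 128/87, 7/3).
The three coordinates are negative, positive, positive; a point is interior exactly when all three are positive.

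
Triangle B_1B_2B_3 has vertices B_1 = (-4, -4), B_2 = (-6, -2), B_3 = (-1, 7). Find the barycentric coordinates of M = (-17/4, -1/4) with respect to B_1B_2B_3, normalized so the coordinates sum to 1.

Signed area of the reference triangle: [B_1B_2B_3] = ½·((-4)·(-2−7) + (-6)·(7−(-4)) + (-1)·(-4−(-2))) = ½·(36 − 66 + 2) = -14.
[MB_2B_3] = ½·((-17/4)·(-2−7) + (-6)·(7−(-1/4)) + (-1)·(-1/4−(-2))) = ½·(153/4 − 87/2 − 7/4) = -7/2, so the B_1-coordinate is (-7/2)/(-14) = 1/4.
[B_1MB_3] = ½·((-4)·(-1/4−7) + (-17/4)·(7−(-4)) + (-1)·(-4−(-1/4))) = ½·(29 − 187/4 + 15/4) = -7, so the B_2-coordinate is 1/2.
[B_1B_2M] = ½·((-4)·(-2−(-1/4)) + (-6)·(-1/4−(-4)) + (-17/4)·(-4−(-2))) = ½·(7 − 45/2 + 17/2) = -7/2, so the B_3-coordinate is 1/4.

(1/4, 1/2, 1/4)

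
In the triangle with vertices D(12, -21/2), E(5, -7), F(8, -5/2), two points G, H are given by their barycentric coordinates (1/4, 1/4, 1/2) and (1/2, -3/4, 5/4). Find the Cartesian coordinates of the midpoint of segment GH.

Barycentric coordinates of the midpoint are the average: (3/8, -1/4, 7/8).
Converting: (3/8)·D + (-1/4)·E + (7/8)·F = (41/4, -35/8).

(41/4, -35/8)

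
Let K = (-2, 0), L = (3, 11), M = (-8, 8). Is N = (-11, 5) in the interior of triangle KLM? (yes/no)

no

Barycentric coordinates of N: (12/53, -21/53, 62/53).
The three coordinates are positive, negative, positive; a point is interior exactly when all three are positive.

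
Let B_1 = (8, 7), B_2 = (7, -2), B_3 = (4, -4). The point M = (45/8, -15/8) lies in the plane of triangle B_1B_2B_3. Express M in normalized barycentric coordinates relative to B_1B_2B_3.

Signed area of the reference triangle: [B_1B_2B_3] = ½·(8·(-2−(-4)) + 7·(-4−7) + 4·(7−(-2))) = ½·(16 − 77 + 36) = -25/2.
[MB_2B_3] = ½·((45/8)·(-2−(-4)) + 7·(-4−(-15/8)) + 4·(-15/8−(-2))) = ½·(45/4 − 119/8 + 1/2) = -25/16, so the B_1-coordinate is (-25/16)/(-25/2) = 1/8.
[B_1MB_3] = ½·(8·(-15/8−(-4)) + (45/8)·(-4−7) + 4·(7−(-15/8))) = ½·(17 − 495/8 + 71/2) = -75/16, so the B_2-coordinate is 3/8.
[B_1B_2M] = ½·(8·(-2−(-15/8)) + 7·(-15/8−7) + (45/8)·(7−(-2))) = ½·(-1 − 497/8 + 405/8) = -25/4, so the B_3-coordinate is 1/2.

(1/8, 3/8, 1/2)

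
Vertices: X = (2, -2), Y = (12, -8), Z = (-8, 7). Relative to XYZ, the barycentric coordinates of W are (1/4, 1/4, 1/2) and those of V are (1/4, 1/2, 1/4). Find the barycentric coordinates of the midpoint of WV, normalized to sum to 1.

Since both coordinate triples sum to 1, the midpoint's barycentrics are the componentwise average.
(1/4+1/4)/2 = 1/4; similarly 3/8 and 3/8.

(1/4, 3/8, 3/8)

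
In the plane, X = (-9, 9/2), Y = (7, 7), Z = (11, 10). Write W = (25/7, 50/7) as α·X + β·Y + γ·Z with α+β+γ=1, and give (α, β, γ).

Signed area of the reference triangle: [XYZ] = ½·((-9)·(7−10) + 7·(10−(9/2)) + 11·(9/2−7)) = ½·(27 + 77/2 − 55/2) = 19.
[WYZ] = ½·((25/7)·(7−10) + 7·(10−(50/7)) + 11·(50/7−7)) = ½·(-75/7 + 20 + 11/7) = 38/7, so the X-coordinate is (38/7)/19 = 2/7.
[XWZ] = ½·((-9)·(50/7−10) + (25/7)·(10−(9/2)) + 11·(9/2−(50/7))) = ½·(180/7 + 275/14 − 407/14) = 57/7, so the Y-coordinate is 3/7.
[XYW] = ½·((-9)·(7−(50/7)) + 7·(50/7−(9/2)) + (25/7)·(9/2−7)) = ½·(9/7 + 37/2 − 125/14) = 38/7, so the Z-coordinate is 2/7.

(2/7, 3/7, 2/7)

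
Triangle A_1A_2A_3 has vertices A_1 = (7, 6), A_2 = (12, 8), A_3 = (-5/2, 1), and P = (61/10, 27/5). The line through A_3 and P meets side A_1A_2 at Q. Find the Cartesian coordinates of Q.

(33/4, 13/2)

Barycentric coordinates of P with respect to A_1A_2A_3: (3/5, 1/5, 1/5).
On side A_1A_2 the A_3-coordinate is zero; dropping P's A_3-weight 1/5 and renormalizing the remaining 3/5 : 1/5 gives weights 3/4, 1/4 on A_1, A_2.
Q = (3/4)·(7, 6) + (1/4)·(12, 8) = (33/4, 13/2).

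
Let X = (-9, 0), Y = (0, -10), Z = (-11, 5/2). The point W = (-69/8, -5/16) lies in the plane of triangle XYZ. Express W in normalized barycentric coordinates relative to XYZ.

(1/2, 1/8, 3/8)

Signed area of the reference triangle: [XYZ] = ½·((-9)·(-10−(5/2)) + 0·(5/2−0) + (-11)·(0−(-10))) = ½·(225/2 + 0 − 110) = 5/4.
[WYZ] = ½·((-69/8)·(-10−(5/2)) + 0·(5/2−(-5/16)) + (-11)·(-5/16−(-10))) = ½·(1725/16 + 0 − 1705/16) = 5/8, so the X-coordinate is (5/8)/(5/4) = 1/2.
[XWZ] = ½·((-9)·(-5/16−(5/2)) + (-69/8)·(5/2−0) + (-11)·(0−(-5/16))) = ½·(405/16 − 345/16 − 55/16) = 5/32, so the Y-coordinate is 1/8.
[XYW] = ½·((-9)·(-10−(-5/16)) + 0·(-5/16−0) + (-69/8)·(0−(-10))) = ½·(1395/16 + 0 − 345/4) = 15/32, so the Z-coordinate is 3/8.
Check: 1/2 + 1/8 + 3/8 = 1.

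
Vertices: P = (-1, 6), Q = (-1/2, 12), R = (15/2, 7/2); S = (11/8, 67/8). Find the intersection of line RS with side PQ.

Barycentric coordinates of S with respect to PQR: (1/4, 1/2, 1/4).
On side PQ the R-coordinate is zero; dropping S's R-weight 1/4 and renormalizing the remaining 1/4 : 1/2 gives weights 1/3, 2/3 on P, Q.
T = (1/3)·(-1, 6) + (2/3)·(-1/2, 12) = (-2/3, 10).

(-2/3, 10)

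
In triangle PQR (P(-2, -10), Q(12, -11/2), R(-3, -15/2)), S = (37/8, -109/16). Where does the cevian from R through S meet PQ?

Barycentric coordinates of S with respect to PQR: (1/8, 1/2, 3/8).
On side PQ the R-coordinate is zero; dropping S's R-weight 3/8 and renormalizing the remaining 1/8 : 1/2 gives weights 1/5, 4/5 on P, Q.
T = (1/5)·(-2, -10) + (4/5)·(12, -11/2) = (46/5, -32/5).

(46/5, -32/5)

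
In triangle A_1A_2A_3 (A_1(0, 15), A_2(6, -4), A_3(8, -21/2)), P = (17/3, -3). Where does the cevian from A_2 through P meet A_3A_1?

(16/3, -2)

Barycentric coordinates of P with respect to A_1A_2A_3: (1/6, 1/2, 1/3).
On side A_3A_1 the A_2-coordinate is zero; dropping P's A_2-weight 1/2 and renormalizing the remaining 1/3 : 1/6 gives weights 2/3, 1/3 on A_3, A_1.
Q = (2/3)·(8, -21/2) + (1/3)·(0, 15) = (16/3, -2).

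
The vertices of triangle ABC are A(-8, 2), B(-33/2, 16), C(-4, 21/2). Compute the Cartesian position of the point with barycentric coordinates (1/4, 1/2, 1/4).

P = (1/4)·A + (1/2)·B + (1/4)·C.
x-coordinate: (1/4)·(-8) + (1/2)·(-33/2) + (1/4)·(-4) = -45/4.
y-coordinate: (1/4)·2 + (1/2)·16 + (1/4)·(21/2) = 89/8.

(-45/4, 89/8)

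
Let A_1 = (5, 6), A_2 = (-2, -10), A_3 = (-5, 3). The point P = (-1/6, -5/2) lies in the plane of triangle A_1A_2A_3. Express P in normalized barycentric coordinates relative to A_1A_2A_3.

Signed area of the reference triangle: [A_1A_2A_3] = ½·(5·(-10−3) + (-2)·(3−6) + (-5)·(6−(-10))) = ½·(-65 + 6 − 80) = -139/2.
[PA_2A_3] = ½·((-1/6)·(-10−3) + (-2)·(3−(-5/2)) + (-5)·(-5/2−(-10))) = ½·(13/6 − 11 − 75/2) = -139/6, so the A_1-coordinate is (-139/6)/(-139/2) = 1/3.
[A_1PA_3] = ½·(5·(-5/2−3) + (-1/6)·(3−6) + (-5)·(6−(-5/2))) = ½·(-55/2 + 1/2 − 85/2) = -139/4, so the A_2-coordinate is 1/2.
[A_1A_2P] = ½·(5·(-10−(-5/2)) + (-2)·(-5/2−6) + (-1/6)·(6−(-10))) = ½·(-75/2 + 17 − 8/3) = -139/12, so the A_3-coordinate is 1/6.

(1/3, 1/2, 1/6)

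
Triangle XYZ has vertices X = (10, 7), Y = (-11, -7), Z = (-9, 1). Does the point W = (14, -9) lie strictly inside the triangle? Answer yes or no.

Barycentric coordinates of W: (51/35, 82/35, -14/5).
The three coordinates are positive, positive, negative; a point is interior exactly when all three are positive.

no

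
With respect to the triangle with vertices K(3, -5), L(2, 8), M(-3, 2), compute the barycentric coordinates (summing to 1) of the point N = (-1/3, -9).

(1, -2/3, 2/3)

Signed area of the reference triangle: [KLM] = ½·(3·(8−2) + 2·(2−(-5)) + (-3)·(-5−8)) = ½·(18 + 14 + 39) = 71/2.
[NLM] = ½·((-1/3)·(8−2) + 2·(2−(-9)) + (-3)·(-9−8)) = ½·(-2 + 22 + 51) = 71/2, so the K-coordinate is (71/2)/(71/2) = 1.
[KNM] = ½·(3·(-9−2) + (-1/3)·(2−(-5)) + (-3)·(-5−(-9))) = ½·(-33 − 7/3 − 12) = -71/3, so the L-coordinate is -2/3.
[KLN] = ½·(3·(8−(-9)) + 2·(-9−(-5)) + (-1/3)·(-5−8)) = ½·(51 − 8 + 13/3) = 71/3, so the M-coordinate is 2/3.
Check: 1 − 2/3 + 2/3 = 1.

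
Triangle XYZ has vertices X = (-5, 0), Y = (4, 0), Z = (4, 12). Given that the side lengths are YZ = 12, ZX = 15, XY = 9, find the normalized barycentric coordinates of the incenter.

(1/3, 5/12, 1/4)

The incenter has barycentric coordinates proportional to the opposite side lengths: (12 : 15 : 9).
Normalizing by 12+15+9 = 36 gives (1/3, 5/12, 1/4).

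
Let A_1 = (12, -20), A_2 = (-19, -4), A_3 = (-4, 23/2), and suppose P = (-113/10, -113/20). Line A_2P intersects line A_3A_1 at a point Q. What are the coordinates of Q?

(20/3, -19/2)

Barycentric coordinates of P with respect to A_1A_2A_3: (1/5, 7/10, 1/10).
On side A_3A_1 the A_2-coordinate is zero; dropping P's A_2-weight 7/10 and renormalizing the remaining 1/10 : 1/5 gives weights 1/3, 2/3 on A_3, A_1.
Q = (1/3)·(-4, 23/2) + (2/3)·(12, -20) = (20/3, -19/2).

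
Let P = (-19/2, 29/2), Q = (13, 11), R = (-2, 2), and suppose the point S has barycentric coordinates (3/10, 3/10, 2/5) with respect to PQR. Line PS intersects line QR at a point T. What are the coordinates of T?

(31/7, 41/7)

Line PS meets QR where the P-coordinate vanishes; zeroing S's P-weight and renormalizing leaves Q, R-weights 3/10 : 2/5 → (3/7, 4/7).
So T = (3/7)·Q + (4/7)·R = (31/7, 41/7).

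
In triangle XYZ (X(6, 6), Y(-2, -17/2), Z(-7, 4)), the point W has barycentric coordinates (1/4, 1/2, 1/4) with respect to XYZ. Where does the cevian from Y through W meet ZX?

Line YW meets ZX where the Y-coordinate vanishes; zeroing W's Y-weight and renormalizing leaves Z, X-weights 1/4 : 1/4 → (1/2, 1/2).
So V = (1/2)·Z + (1/2)·X = (-1/2, 5).

(-1/2, 5)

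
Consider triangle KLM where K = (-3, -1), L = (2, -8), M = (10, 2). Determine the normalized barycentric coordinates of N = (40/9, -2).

Signed area of the reference triangle: [KLM] = ½·((-3)·(-8−2) + 2·(2−(-1)) + 10·(-1−(-8))) = ½·(30 + 6 + 70) = 53.
[NLM] = ½·((40/9)·(-8−2) + 2·(2−(-2)) + 10·(-2−(-8))) = ½·(-400/9 + 8 + 60) = 106/9, so the K-coordinate is (106/9)/53 = 2/9.
[KNM] = ½·((-3)·(-2−2) + (40/9)·(2−(-1)) + 10·(-1−(-2))) = ½·(12 + 40/3 + 10) = 53/3, so the L-coordinate is 1/3.
[KLN] = ½·((-3)·(-8−(-2)) + 2·(-2−(-1)) + (40/9)·(-1−(-8))) = ½·(18 − 2 + 280/9) = 212/9, so the M-coordinate is 4/9.

(2/9, 1/3, 4/9)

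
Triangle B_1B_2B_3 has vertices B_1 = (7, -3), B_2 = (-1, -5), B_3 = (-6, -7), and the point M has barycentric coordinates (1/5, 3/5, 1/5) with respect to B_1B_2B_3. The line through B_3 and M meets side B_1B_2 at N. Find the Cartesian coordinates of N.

(1, -9/2)

Line B_3M meets B_1B_2 where the B_3-coordinate vanishes; zeroing M's B_3-weight and renormalizing leaves B_1, B_2-weights 1/5 : 3/5 → (1/4, 3/4).
So N = (1/4)·B_1 + (3/4)·B_2 = (1, -9/2).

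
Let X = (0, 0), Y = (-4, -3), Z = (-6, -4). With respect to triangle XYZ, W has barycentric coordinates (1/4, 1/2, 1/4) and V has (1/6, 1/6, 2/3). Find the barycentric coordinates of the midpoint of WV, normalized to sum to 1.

Since both coordinate triples sum to 1, the midpoint's barycentrics are the componentwise average.
(1/4+1/6)/2 = 5/24; similarly 1/3 and 11/24.

(5/24, 1/3, 11/24)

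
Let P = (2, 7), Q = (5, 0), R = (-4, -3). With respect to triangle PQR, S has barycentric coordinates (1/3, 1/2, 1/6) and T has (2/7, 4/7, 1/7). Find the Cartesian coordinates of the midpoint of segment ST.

(75/28, 143/84)

Barycentric coordinates of the midpoint are the average: (13/42, 15/28, 13/84).
Converting: (13/42)·P + (15/28)·Q + (13/84)·R = (75/28, 143/84).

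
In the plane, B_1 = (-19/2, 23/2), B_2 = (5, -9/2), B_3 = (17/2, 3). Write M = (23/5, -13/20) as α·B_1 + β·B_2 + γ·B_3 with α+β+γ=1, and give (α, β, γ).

(1/10, 3/5, 3/10)

Signed area of the reference triangle: [B_1B_2B_3] = ½·((-19/2)·(-9/2−3) + 5·(3−(23/2)) + (17/2)·(23/2−(-9/2))) = ½·(285/4 − 85/2 + 136) = 659/8.
[MB_2B_3] = ½·((23/5)·(-9/2−3) + 5·(3−(-13/20)) + (17/2)·(-13/20−(-9/2))) = ½·(-69/2 + 73/4 + 1309/40) = 659/80, so the B_1-coordinate is (659/80)/(659/8) = 1/10.
[B_1MB_3] = ½·((-19/2)·(-13/20−3) + (23/5)·(3−(23/2)) + (17/2)·(23/2−(-13/20))) = ½·(1387/40 − 391/10 + 4131/40) = 1977/40, so the B_2-coordinate is 3/5.
[B_1B_2M] = ½·((-19/2)·(-9/2−(-13/20)) + 5·(-13/20−(23/2)) + (23/5)·(23/2−(-9/2))) = ½·(1463/40 − 243/4 + 368/5) = 1977/80, so the B_3-coordinate is 3/10.
Check: 1/10 + 3/5 + 3/10 = 1.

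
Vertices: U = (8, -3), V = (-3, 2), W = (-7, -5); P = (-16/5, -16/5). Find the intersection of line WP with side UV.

(5/2, -1/2)

Barycentric coordinates of P with respect to UVW: (1/5, 1/5, 3/5).
On side UV the W-coordinate is zero; dropping P's W-weight 3/5 and renormalizing the remaining 1/5 : 1/5 gives weights 1/2, 1/2 on U, V.
Q = (1/2)·(8, -3) + (1/2)·(-3, 2) = (5/2, -1/2).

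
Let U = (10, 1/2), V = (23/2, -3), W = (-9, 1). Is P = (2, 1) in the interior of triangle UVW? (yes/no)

no

Barycentric coordinates of P: (176/263, -22/263, 109/263).
The three coordinates are positive, negative, positive; a point is interior exactly when all three are positive.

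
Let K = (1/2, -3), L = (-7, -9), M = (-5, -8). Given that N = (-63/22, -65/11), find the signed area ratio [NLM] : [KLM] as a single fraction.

5/11

[KLM] = ½·((1/2)·(-9−(-8)) + (-7)·(-8−(-3)) + (-5)·(-3−(-9))) = ½·(-1/2 + 35 − 30) = 9/4.
[NLM] = ½·((-63/22)·(-9−(-8)) + (-7)·(-8−(-65/11)) + (-5)·(-65/11−(-9))) = ½·(63/22 + 161/11 − 170/11) = 45/44, so the ratio is (45/44)/(9/4) = 5/11.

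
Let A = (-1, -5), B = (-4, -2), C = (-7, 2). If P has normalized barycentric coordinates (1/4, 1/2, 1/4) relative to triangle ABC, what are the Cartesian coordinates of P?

(-4, -7/4)

P = (1/4)·A + (1/2)·B + (1/4)·C.
x-coordinate: (1/4)·(-1) + (1/2)·(-4) + (1/4)·(-7) = -4.
y-coordinate: (1/4)·(-5) + (1/2)·(-2) + (1/4)·2 = -7/4.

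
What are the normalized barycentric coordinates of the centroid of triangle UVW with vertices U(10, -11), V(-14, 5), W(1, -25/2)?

(1/3, 1/3, 1/3)

The centroid is the average of the vertices, so each weight is 1/3.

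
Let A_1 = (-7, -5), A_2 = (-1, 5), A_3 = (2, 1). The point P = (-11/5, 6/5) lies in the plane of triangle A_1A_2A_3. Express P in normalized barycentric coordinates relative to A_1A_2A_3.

(3/10, 1/2, 1/5)

Signed area of the reference triangle: [A_1A_2A_3] = ½·((-7)·(5−1) + (-1)·(1−(-5)) + 2·(-5−5)) = ½·(-28 − 6 − 20) = -27.
[PA_2A_3] = ½·((-11/5)·(5−1) + (-1)·(1−(6/5)) + 2·(6/5−5)) = ½·(-44/5 + 1/5 − 38/5) = -81/10, so the A_1-coordinate is (-81/10)/(-27) = 3/10.
[A_1PA_3] = ½·((-7)·(6/5−1) + (-11/5)·(1−(-5)) + 2·(-5−(6/5))) = ½·(-7/5 − 66/5 − 62/5) = -27/2, so the A_2-coordinate is 1/2.
[A_1A_2P] = ½·((-7)·(5−(6/5)) + (-1)·(6/5−(-5)) + (-11/5)·(-5−5)) = ½·(-133/5 − 31/5 + 22) = -27/5, so the A_3-coordinate is 1/5.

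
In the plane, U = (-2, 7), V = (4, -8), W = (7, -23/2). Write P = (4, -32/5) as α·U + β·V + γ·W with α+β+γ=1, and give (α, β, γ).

Signed area of the reference triangle: [UVW] = ½·((-2)·(-8−(-23/2)) + 4·(-23/2−7) + 7·(7−(-8))) = ½·(-7 − 74 + 105) = 12.
[PVW] = ½·(4·(-8−(-23/2)) + 4·(-23/2−(-32/5)) + 7·(-32/5−(-8))) = ½·(14 − 102/5 + 56/5) = 12/5, so the U-coordinate is (12/5)/12 = 1/5.
[UPW] = ½·((-2)·(-32/5−(-23/2)) + 4·(-23/2−7) + 7·(7−(-32/5))) = ½·(-51/5 − 74 + 469/5) = 24/5, so the V-coordinate is 2/5.
[UVP] = ½·((-2)·(-8−(-32/5)) + 4·(-32/5−7) + 4·(7−(-8))) = ½·(16/5 − 268/5 + 60) = 24/5, so the W-coordinate is 2/5.

(1/5, 2/5, 2/5)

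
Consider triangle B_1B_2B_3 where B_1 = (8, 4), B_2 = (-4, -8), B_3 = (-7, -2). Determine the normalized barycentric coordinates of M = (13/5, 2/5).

(3/5, 1/5, 1/5)

Signed area of the reference triangle: [B_1B_2B_3] = ½·(8·(-8−(-2)) + (-4)·(-2−4) + (-7)·(4−(-8))) = ½·(-48 + 24 − 84) = -54.
[MB_2B_3] = ½·((13/5)·(-8−(-2)) + (-4)·(-2−(2/5)) + (-7)·(2/5−(-8))) = ½·(-78/5 + 48/5 − 294/5) = -162/5, so the B_1-coordinate is (-162/5)/(-54) = 3/5.
[B_1MB_3] = ½·(8·(2/5−(-2)) + (13/5)·(-2−4) + (-7)·(4−(2/5))) = ½·(96/5 − 78/5 − 126/5) = -54/5, so the B_2-coordinate is 1/5.
[B_1B_2M] = ½·(8·(-8−(2/5)) + (-4)·(2/5−4) + (13/5)·(4−(-8))) = ½·(-336/5 + 72/5 + 156/5) = -54/5, so the B_3-coordinate is 1/5.
Check: 3/5 + 1/5 + 1/5 = 1.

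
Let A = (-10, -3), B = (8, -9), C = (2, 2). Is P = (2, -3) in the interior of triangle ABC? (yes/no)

yes

Barycentric coordinates of P: (5/27, 10/27, 4/9).
The three coordinates are positive, positive, positive; a point is interior exactly when all three are positive.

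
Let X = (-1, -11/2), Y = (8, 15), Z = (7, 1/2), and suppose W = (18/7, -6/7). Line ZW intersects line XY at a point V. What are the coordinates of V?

Barycentric coordinates of W with respect to XYZ: (4/7, 1/7, 2/7).
On side XY the Z-coordinate is zero; dropping W's Z-weight 2/7 and renormalizing the remaining 4/7 : 1/7 gives weights 4/5, 1/5 on X, Y.
V = (4/5)·(-1, -11/2) + (1/5)·(8, 15) = (4/5, -7/5).

(4/5, -7/5)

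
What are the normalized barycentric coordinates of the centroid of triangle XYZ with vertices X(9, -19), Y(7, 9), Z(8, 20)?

The centroid is the average of the vertices, so each weight is 1/3.

(1/3, 1/3, 1/3)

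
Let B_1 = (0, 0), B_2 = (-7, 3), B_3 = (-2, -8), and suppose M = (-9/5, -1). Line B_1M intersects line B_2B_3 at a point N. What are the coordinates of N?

Barycentric coordinates of M with respect to B_1B_2B_3: (3/5, 1/5, 1/5).
On side B_2B_3 the B_1-coordinate is zero; dropping M's B_1-weight 3/5 and renormalizing the remaining 1/5 : 1/5 gives weights 1/2, 1/2 on B_2, B_3.
N = (1/2)·(-7, 3) + (1/2)·(-2, -8) = (-9/2, -5/2).

(-9/2, -5/2)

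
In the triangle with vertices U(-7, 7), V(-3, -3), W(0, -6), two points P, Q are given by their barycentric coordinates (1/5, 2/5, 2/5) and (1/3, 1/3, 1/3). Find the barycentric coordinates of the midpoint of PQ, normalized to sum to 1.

(4/15, 11/30, 11/30)

Since both coordinate triples sum to 1, the midpoint's barycentrics are the componentwise average.
(1/5+1/3)/2 = 4/15; similarly 11/30 and 11/30.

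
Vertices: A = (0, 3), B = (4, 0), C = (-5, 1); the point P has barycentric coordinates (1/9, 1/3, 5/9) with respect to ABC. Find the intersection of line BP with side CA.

(-25/6, 4/3)

Line BP meets CA where the B-coordinate vanishes; zeroing P's B-weight and renormalizing leaves C, A-weights 5/9 : 1/9 → (5/6, 1/6).
So Q = (5/6)·C + (1/6)·A = (-25/6, 4/3).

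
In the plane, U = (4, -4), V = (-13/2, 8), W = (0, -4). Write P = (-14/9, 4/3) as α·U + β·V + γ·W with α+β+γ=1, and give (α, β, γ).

(1/3, 4/9, 2/9)

Signed area of the reference triangle: [UVW] = ½·(4·(8−(-4)) + (-13/2)·(-4−(-4)) + 0·(-4−8)) = ½·(48 + 0 + 0) = 24.
[PVW] = ½·((-14/9)·(8−(-4)) + (-13/2)·(-4−(4/3)) + 0·(4/3−8)) = ½·(-56/3 + 104/3 + 0) = 8, so the U-coordinate is 8/24 = 1/3.
[UPW] = ½·(4·(4/3−(-4)) + (-14/9)·(-4−(-4)) + 0·(-4−(4/3))) = ½·(64/3 + 0 + 0) = 32/3, so the V-coordinate is 4/9.
[UVP] = ½·(4·(8−(4/3)) + (-13/2)·(4/3−(-4)) + (-14/9)·(-4−8)) = ½·(80/3 − 104/3 + 56/3) = 16/3, so the W-coordinate is 2/9.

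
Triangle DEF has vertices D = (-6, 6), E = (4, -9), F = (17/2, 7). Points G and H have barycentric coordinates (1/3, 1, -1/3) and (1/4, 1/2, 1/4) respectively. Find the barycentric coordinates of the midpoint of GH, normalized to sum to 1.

Since both coordinate triples sum to 1, the midpoint's barycentrics are the componentwise average.
(1/3+1/4)/2 = 7/24; similarly 3/4 and -1/24.

(7/24, 3/4, -1/24)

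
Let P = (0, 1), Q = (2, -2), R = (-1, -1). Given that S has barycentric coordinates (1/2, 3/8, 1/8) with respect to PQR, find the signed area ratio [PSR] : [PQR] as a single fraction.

The signed ratio [PSR]/[PQR] equals the barycentric coordinate of S at vertex Q, which is 3/8.

3/8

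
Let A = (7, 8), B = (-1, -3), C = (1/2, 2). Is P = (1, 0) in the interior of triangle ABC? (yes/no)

Barycentric coordinates of P: (11/47, 32/47, 4/47).
The three coordinates are positive, positive, positive; a point is interior exactly when all three are positive.

yes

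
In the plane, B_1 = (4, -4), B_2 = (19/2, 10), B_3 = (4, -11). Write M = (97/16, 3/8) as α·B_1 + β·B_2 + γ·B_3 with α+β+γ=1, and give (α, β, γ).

Signed area of the reference triangle: [B_1B_2B_3] = ½·(4·(10−(-11)) + (19/2)·(-11−(-4)) + 4·(-4−10)) = ½·(84 − 133/2 − 56) = -77/4.
[MB_2B_3] = ½·((97/16)·(10−(-11)) + (19/2)·(-11−(3/8)) + 4·(3/8−10)) = ½·(2037/16 − 1729/16 − 77/2) = -77/8, so the B_1-coordinate is (-77/8)/(-77/4) = 1/2.
[B_1MB_3] = ½·(4·(3/8−(-11)) + (97/16)·(-11−(-4)) + 4·(-4−(3/8))) = ½·(91/2 − 679/16 − 35/2) = -231/32, so the B_2-coordinate is 3/8.
[B_1B_2M] = ½·(4·(10−(3/8)) + (19/2)·(3/8−(-4)) + (97/16)·(-4−10)) = ½·(77/2 + 665/16 − 679/8) = -77/32, so the B_3-coordinate is 1/8.
Check: 1/2 + 3/8 + 1/8 = 1.

(1/2, 3/8, 1/8)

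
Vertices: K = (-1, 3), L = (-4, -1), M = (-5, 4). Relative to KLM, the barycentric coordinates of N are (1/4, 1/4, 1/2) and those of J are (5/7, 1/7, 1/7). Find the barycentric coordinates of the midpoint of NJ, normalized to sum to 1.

Since both coordinate triples sum to 1, the midpoint's barycentrics are the componentwise average.
(1/4+5/7)/2 = 27/56; similarly 11/56 and 9/28.

(27/56, 11/56, 9/28)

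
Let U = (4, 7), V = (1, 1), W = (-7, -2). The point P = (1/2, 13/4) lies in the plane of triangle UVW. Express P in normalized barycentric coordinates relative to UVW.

Signed area of the reference triangle: [UVW] = ½·(4·(1−(-2)) + 1·(-2−7) + (-7)·(7−1)) = ½·(12 − 9 − 42) = -39/2.
[PVW] = ½·((1/2)·(1−(-2)) + 1·(-2−(13/4)) + (-7)·(13/4−1)) = ½·(3/2 − 21/4 − 63/4) = -39/4, so the U-coordinate is (-39/4)/(-39/2) = 1/2.
[UPW] = ½·(4·(13/4−(-2)) + (1/2)·(-2−7) + (-7)·(7−(13/4))) = ½·(21 − 9/2 − 105/4) = -39/8, so the V-coordinate is 1/4.
[UVP] = ½·(4·(1−(13/4)) + 1·(13/4−7) + (1/2)·(7−1)) = ½·(-9 − 15/4 + 3) = -39/8, so the W-coordinate is 1/4.

(1/2, 1/4, 1/4)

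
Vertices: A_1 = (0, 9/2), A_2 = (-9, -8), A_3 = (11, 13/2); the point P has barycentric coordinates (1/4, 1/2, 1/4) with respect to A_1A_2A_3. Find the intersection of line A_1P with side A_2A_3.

(-7/3, -19/6)

Line A_1P meets A_2A_3 where the A_1-coordinate vanishes; zeroing P's A_1-weight and renormalizing leaves A_2, A_3-weights 1/2 : 1/4 → (2/3, 1/3).
So Q = (2/3)·A_2 + (1/3)·A_3 = (-7/3, -19/6).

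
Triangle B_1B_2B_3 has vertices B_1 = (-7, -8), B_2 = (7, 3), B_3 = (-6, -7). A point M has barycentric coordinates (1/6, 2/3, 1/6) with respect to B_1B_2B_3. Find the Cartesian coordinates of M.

(5/2, -1/2)

M = (1/6)·B_1 + (2/3)·B_2 + (1/6)·B_3.
x-coordinate: (1/6)·(-7) + (2/3)·7 + (1/6)·(-6) = 5/2.
y-coordinate: (1/6)·(-8) + (2/3)·3 + (1/6)·(-7) = -1/2.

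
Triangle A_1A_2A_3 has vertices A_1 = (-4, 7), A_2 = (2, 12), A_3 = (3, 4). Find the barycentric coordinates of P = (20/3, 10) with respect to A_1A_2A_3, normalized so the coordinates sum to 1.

Signed area of the reference triangle: [A_1A_2A_3] = ½·((-4)·(12−4) + 2·(4−7) + 3·(7−12)) = ½·(-32 − 6 − 15) = -53/2.
[PA_2A_3] = ½·((20/3)·(12−4) + 2·(4−10) + 3·(10−12)) = ½·(160/3 − 12 − 6) = 53/3, so the A_1-coordinate is (53/3)/(-53/2) = -2/3.
[A_1PA_3] = ½·((-4)·(10−4) + (20/3)·(4−7) + 3·(7−10)) = ½·(-24 − 20 − 9) = -53/2, so the A_2-coordinate is 1.
[A_1A_2P] = ½·((-4)·(12−10) + 2·(10−7) + (20/3)·(7−12)) = ½·(-8 + 6 − 100/3) = -53/3, so the A_3-coordinate is 2/3.

(-2/3, 1, 2/3)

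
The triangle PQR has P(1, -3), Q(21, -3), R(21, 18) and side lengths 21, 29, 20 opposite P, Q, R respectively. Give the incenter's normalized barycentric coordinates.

The incenter has barycentric coordinates proportional to the opposite side lengths: (21 : 29 : 20).
Normalizing by 21+29+20 = 70 gives (3/10, 29/70, 2/7).

(3/10, 29/70, 2/7)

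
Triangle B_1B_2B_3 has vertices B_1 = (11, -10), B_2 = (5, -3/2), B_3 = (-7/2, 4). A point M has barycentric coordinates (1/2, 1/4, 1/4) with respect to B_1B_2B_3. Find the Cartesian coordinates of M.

(47/8, -35/8)

M = (1/2)·B_1 + (1/4)·B_2 + (1/4)·B_3.
x-coordinate: (1/2)·11 + (1/4)·5 + (1/4)·(-7/2) = 47/8.
y-coordinate: (1/2)·(-10) + (1/4)·(-3/2) + (1/4)·4 = -35/8.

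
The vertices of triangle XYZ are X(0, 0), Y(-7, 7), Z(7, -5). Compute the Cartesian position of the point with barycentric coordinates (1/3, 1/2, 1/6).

W = (1/3)·X + (1/2)·Y + (1/6)·Z.
x-coordinate: (1/3)·0 + (1/2)·(-7) + (1/6)·7 = -7/3.
y-coordinate: (1/3)·0 + (1/2)·7 + (1/6)·(-5) = 8/3.

(-7/3, 8/3)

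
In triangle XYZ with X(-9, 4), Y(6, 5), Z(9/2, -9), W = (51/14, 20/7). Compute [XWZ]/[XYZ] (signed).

[XYZ] = ½·((-9)·(5−(-9)) + 6·(-9−4) + (9/2)·(4−5)) = ½·(-126 − 78 − 9/2) = -417/4.
[XWZ] = ½·((-9)·(20/7−(-9)) + (51/14)·(-9−4) + (9/2)·(4−(20/7))) = ½·(-747/7 − 663/14 + 36/7) = -2085/28, so the ratio is (-2085/28)/(-417/4) = 5/7.

5/7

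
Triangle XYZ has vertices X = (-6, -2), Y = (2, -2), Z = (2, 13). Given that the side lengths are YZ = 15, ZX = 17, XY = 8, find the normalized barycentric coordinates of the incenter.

The incenter has barycentric coordinates proportional to the opposite side lengths: (15 : 17 : 8).
Normalizing by 15+17+8 = 40 gives (3/8, 17/40, 1/5).

(3/8, 17/40, 1/5)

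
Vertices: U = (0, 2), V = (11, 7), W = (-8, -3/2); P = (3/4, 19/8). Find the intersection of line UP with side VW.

(3/2, 11/4)

Barycentric coordinates of P with respect to UVW: (1/2, 1/4, 1/4).
On side VW the U-coordinate is zero; dropping P's U-weight 1/2 and renormalizing the remaining 1/4 : 1/4 gives weights 1/2, 1/2 on V, W.
Q = (1/2)·(11, 7) + (1/2)·(-8, -3/2) = (3/2, 11/4).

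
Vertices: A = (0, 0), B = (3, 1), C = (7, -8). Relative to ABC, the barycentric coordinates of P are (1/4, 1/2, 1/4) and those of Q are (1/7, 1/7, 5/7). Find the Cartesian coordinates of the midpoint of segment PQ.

(243/56, -99/28)

Barycentric coordinates of the midpoint are the average: (11/56, 9/28, 27/56).
Converting: (11/56)·A + (9/28)·B + (27/56)·C = (243/56, -99/28).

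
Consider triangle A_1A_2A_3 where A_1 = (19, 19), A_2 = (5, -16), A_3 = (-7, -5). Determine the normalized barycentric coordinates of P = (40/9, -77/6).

(1/18, 5/6, 1/9)

Signed area of the reference triangle: [A_1A_2A_3] = ½·(19·(-16−(-5)) + 5·(-5−19) + (-7)·(19−(-16))) = ½·(-209 − 120 − 245) = -287.
[PA_2A_3] = ½·((40/9)·(-16−(-5)) + 5·(-5−(-77/6)) + (-7)·(-77/6−(-16))) = ½·(-440/9 + 235/6 − 133/6) = -287/18, so the A_1-coordinate is (-287/18)/(-287) = 1/18.
[A_1PA_3] = ½·(19·(-77/6−(-5)) + (40/9)·(-5−19) + (-7)·(19−(-77/6))) = ½·(-893/6 − 320/3 − 1337/6) = -1435/6, so the A_2-coordinate is 5/6.
[A_1A_2P] = ½·(19·(-16−(-77/6)) + 5·(-77/6−19) + (40/9)·(19−(-16))) = ½·(-361/6 − 955/6 + 1400/9) = -287/9, so the A_3-coordinate is 1/9.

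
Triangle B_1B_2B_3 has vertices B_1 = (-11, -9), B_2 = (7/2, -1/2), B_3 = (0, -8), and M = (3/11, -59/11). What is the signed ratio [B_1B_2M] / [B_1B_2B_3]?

[B_1B_2B_3] = ½·((-11)·(-1/2−(-8)) + (7/2)·(-8−(-9)) + 0·(-9−(-1/2))) = ½·(-165/2 + 7/2 + 0) = -79/2.
[B_1B_2M] = ½·((-11)·(-1/2−(-59/11)) + (7/2)·(-59/11−(-9)) + (3/11)·(-9−(-1/2))) = ½·(-107/2 + 140/11 − 51/22) = -237/11, so the ratio is (-237/11)/(-79/2) = 6/11.

6/11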